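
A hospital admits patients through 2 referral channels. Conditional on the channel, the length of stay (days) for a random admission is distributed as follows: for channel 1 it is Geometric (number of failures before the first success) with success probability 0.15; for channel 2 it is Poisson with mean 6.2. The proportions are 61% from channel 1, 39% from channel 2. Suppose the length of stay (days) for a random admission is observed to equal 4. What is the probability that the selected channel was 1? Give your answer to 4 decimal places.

0.4950

Likelihoods P(X=4 | ·): 1: 0.0783009; 2: 0.124948.
Posterior ∝ prior × likelihood. Numerator for 1: 0.61·0.0783009 = 0.0477636.
Normalizing constant: 0.61·0.0783009 + 0.39·0.124948 = 0.0964933.
P(1 | observation) = 0.0477636 / 0.0964933 = 0.494993.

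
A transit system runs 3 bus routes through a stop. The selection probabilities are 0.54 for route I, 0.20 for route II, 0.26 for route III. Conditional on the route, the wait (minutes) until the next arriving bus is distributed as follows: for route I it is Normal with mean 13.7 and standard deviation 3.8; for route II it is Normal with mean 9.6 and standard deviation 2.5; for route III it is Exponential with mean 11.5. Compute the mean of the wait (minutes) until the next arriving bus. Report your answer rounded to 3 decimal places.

Component means — I: 13.7; II: 9.6; III: 11.5.
E[X] = 0.54·13.7 + 0.2·9.6 + 0.26·11.5 = 12.308.

12.308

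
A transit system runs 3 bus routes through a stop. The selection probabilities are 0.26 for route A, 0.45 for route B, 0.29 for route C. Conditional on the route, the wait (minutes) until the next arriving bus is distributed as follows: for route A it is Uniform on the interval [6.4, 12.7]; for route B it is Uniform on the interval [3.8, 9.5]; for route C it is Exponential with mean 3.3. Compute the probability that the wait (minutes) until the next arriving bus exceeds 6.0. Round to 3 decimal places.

Conditional on each route, P(X > 6.0): A: 1; B: 0.614035; C: 0.162321.
By total probability, P(X > 6.0) = 0.26·1 + 0.45·0.614035 + 0.29·0.162321 = 0.583389.

0.583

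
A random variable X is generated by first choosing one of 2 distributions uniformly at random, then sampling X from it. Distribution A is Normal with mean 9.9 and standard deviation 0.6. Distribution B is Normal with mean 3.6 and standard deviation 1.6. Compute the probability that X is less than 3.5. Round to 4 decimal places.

Conditional on each component, P(X < 3.5): A: 0; B: 0.475082.
By total probability, P(X < 3.5) = 0.5·0 + 0.5·0.475082 = 0.237541.

0.2375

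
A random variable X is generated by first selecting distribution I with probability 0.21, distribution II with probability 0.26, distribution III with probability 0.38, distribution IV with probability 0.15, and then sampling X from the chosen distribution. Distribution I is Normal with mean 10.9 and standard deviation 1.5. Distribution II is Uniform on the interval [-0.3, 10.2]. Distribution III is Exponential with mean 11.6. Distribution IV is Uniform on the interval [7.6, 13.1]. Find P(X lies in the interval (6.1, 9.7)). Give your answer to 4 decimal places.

0.2507

Conditional on each component, P(6.1 < X < 9.7): I: 0.211168; II: 0.342857; III: 0.157694; IV: 0.381818.
By total probability, P(6.1 < X < 9.7) = 0.21·0.211168 + 0.26·0.342857 + 0.38·0.157694 + 0.15·0.381818 = 0.250685.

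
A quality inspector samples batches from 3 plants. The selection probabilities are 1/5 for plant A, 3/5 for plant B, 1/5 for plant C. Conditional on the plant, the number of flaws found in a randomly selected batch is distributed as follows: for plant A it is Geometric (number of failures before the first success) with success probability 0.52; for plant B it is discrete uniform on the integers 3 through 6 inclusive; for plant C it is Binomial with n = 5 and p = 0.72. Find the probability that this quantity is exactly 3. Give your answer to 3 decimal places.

Conditional on each plant, P(X = 3): A: 0.0575078; B: 0.25; C: 0.292626.
By total probability, P(X = 3) = 0.2·0.0575078 + 0.6·0.25 + 0.2·0.292626 = 0.220027.

0.220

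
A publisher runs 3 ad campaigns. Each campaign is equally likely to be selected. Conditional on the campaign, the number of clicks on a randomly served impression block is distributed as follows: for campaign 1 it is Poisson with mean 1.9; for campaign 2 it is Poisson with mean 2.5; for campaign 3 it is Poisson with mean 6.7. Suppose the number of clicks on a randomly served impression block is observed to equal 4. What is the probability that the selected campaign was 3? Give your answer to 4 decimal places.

Likelihoods P(X=4 | ·): 1: 0.0812164; 2: 0.133602; 3: 0.103351.
Posterior ∝ prior × likelihood. Numerator for 3: 0.333333·0.103351 = 0.0344504.
Normalizing constant: 0.333333·0.0812164 + 0.333333·0.133602 + 0.333333·0.103351 = 0.106056.
P(3 | observation) = 0.0344504 / 0.106056 = 0.32483.

0.3248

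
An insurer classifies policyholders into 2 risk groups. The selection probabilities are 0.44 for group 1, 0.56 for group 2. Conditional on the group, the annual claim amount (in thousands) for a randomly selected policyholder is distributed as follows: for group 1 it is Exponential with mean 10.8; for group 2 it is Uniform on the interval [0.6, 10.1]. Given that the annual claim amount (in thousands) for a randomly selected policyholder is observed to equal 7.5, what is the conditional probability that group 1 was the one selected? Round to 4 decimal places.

Likelihoods f(7.5 | ·): 1: 0.0462363; 2: 0.105263.
Posterior ∝ prior × likelihood. Numerator for 1: 0.44·0.0462363 = 0.020344.
Normalizing constant: 0.44·0.0462363 + 0.56·0.105263 = 0.0792913.
P(1 | observation) = 0.020344 / 0.0792913 = 0.256572.

0.2566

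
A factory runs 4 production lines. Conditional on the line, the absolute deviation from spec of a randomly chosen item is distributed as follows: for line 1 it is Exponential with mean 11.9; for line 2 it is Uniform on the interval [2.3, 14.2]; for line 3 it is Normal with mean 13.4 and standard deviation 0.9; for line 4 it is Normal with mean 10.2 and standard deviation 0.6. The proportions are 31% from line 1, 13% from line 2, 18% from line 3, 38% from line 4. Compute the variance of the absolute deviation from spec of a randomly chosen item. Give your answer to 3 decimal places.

48.228

Per component, 1: μ=11.9, E[X²]=283.22; 2: μ=8.25, E[X²]=79.8633; 3: μ=13.4, E[X²]=180.37; 4: μ=10.2, E[X²]=104.4.
E[X] = 0.31·11.9 + 0.13·8.25 + 0.18·13.4 + 0.38·10.2 = 11.0495.
E[X²] = 0.31·283.22 + 0.13·79.8633 + 0.18·180.37 + 0.38·104.4 = 170.319.
Var(X) = E[X²] − (E[X])² = 170.319 − 122.091 = 48.2276.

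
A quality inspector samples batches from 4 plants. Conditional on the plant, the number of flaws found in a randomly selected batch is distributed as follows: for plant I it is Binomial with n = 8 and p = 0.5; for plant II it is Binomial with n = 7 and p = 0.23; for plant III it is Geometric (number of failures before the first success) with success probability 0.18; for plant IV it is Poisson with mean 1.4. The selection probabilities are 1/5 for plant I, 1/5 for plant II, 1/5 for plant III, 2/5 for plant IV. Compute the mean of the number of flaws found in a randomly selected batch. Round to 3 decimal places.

2.593

Component means — I: 4; II: 1.61; III: 4.55556; IV: 1.4.
E[X] = 0.2·4 + 0.2·1.61 + 0.2·4.55556 + 0.4·1.4 = 2.59311.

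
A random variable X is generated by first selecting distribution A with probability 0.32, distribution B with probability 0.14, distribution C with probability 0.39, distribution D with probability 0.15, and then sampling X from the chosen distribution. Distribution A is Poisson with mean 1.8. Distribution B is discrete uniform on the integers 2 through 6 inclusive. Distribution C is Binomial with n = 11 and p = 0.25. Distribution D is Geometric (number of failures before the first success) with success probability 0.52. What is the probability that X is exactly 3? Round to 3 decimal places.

Conditional on each component, P(X = 3): A: 0.160671; B: 0.2; C: 0.258104; D: 0.0575078.
By total probability, P(X = 3) = 0.32·0.160671 + 0.14·0.2 + 0.39·0.258104 + 0.15·0.0575078 = 0.188701.

0.189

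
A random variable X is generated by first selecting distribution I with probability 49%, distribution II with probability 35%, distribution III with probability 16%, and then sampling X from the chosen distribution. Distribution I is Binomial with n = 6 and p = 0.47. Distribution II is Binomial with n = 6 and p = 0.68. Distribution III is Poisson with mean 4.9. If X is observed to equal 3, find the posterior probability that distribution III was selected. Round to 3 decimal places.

Likelihoods P(X=3 | ·): I: 0.309137; II: 0.206066; III: 0.146014.
Posterior ∝ prior × likelihood. Numerator for III: 0.16·0.146014 = 0.0233622.
Normalizing constant: 0.49·0.309137 + 0.35·0.206066 + 0.16·0.146014 = 0.246963.
P(III | observation) = 0.0233622 / 0.246963 = 0.0945982.

0.095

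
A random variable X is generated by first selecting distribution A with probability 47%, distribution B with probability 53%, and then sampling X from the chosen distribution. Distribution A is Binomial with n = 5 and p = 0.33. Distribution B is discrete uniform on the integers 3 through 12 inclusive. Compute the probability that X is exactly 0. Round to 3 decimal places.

Conditional on each component, P(X = 0): A: 0.135013; B: 0.
By total probability, P(X = 0) = 0.47·0.135013 + 0.53·0 = 0.0634559.

0.063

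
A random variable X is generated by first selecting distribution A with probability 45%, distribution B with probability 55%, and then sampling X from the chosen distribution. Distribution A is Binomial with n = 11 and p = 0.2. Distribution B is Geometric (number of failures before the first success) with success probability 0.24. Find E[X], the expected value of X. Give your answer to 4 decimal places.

Component means — A: 2.2; B: 3.16667.
E[X] = 0.45·2.2 + 0.55·3.16667 = 2.73167.

2.7317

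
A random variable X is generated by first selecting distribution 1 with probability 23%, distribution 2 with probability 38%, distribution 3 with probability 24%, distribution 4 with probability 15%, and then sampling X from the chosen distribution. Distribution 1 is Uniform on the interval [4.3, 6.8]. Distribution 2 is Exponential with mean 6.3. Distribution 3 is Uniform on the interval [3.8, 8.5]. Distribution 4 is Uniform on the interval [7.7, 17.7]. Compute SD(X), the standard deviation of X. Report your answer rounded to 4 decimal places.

Per component, 1: μ=5.55, E[X²]=31.3233; 2: μ=6.3, E[X²]=79.38; 3: μ=6.15, E[X²]=39.6633; 4: μ=12.7, E[X²]=169.623.
E[X] = 0.23·5.55 + 0.38·6.3 + 0.24·6.15 + 0.15·12.7 = 7.0515.
E[X²] = 0.23·31.3233 + 0.38·79.38 + 0.24·39.6633 + 0.15·169.623 = 72.3315.
Var(X) = E[X²] − (E[X])² = 72.3315 − 49.7237 = 22.6078.
SD(X) = √22.6078 = 4.75477.

4.7548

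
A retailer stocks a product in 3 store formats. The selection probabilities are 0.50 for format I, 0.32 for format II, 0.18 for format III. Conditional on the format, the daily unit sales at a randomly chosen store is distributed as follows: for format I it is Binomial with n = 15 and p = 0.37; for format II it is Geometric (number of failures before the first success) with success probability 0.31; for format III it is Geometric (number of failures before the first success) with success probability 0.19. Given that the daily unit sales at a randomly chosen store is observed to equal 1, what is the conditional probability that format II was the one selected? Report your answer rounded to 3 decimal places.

0.681

Likelihoods P(X=1 | ·): I: 0.00861114; II: 0.2139; III: 0.1539.
Posterior ∝ prior × likelihood. Numerator for II: 0.32·0.2139 = 0.068448.
Normalizing constant: 0.5·0.00861114 + 0.32·0.2139 + 0.18·0.1539 = 0.100456.
P(II | observation) = 0.068448 / 0.100456 = 0.681376.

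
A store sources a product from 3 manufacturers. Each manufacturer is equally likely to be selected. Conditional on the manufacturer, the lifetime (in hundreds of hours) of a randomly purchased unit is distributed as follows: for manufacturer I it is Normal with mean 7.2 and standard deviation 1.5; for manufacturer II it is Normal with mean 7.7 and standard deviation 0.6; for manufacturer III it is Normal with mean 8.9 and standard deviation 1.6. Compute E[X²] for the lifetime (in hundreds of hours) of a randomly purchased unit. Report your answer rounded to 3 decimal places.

65.170

For each component E[X²] = Var + (mean)², giving I: 54.09; II: 59.65; III: 81.77.
Overall E[X²] = 0.333333·54.09 + 0.333333·59.65 + 0.333333·81.77 = 65.17.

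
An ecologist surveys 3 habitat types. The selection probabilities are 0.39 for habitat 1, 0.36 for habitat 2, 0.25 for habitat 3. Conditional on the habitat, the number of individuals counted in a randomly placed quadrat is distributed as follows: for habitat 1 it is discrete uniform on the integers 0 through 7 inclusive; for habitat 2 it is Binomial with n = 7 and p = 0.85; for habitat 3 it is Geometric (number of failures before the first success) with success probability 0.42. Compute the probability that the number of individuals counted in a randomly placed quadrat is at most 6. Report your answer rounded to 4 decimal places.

Conditional on each habitat, P(X ≤ 6): 1: 0.875; 2: 0.679423; 3: 0.97792.
By total probability, P(X ≤ 6) = 0.39·0.875 + 0.36·0.679423 + 0.25·0.97792 = 0.830322.

0.8303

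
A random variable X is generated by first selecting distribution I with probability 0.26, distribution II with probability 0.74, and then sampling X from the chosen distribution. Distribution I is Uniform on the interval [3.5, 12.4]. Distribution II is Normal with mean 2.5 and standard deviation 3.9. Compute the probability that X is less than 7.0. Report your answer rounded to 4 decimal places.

0.7503

Conditional on each component, P(X < 7.0): I: 0.393258; II: 0.875718.
By total probability, P(X < 7.0) = 0.26·0.393258 + 0.74·0.875718 = 0.750279.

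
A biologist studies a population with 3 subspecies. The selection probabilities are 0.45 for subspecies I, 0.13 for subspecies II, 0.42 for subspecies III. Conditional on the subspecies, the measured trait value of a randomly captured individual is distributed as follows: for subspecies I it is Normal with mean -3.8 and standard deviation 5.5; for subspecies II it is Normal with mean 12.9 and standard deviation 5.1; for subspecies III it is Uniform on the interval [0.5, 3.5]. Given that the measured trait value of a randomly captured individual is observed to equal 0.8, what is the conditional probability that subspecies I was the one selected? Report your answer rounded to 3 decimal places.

0.141

Likelihoods f(0.8 | ·): I: 0.0511272; II: 0.00468836; III: 0.333333.
Posterior ∝ prior × likelihood. Numerator for I: 0.45·0.0511272 = 0.0230072.
Normalizing constant: 0.45·0.0511272 + 0.13·0.00468836 + 0.42·0.333333 = 0.163617.
P(I | observation) = 0.0230072 / 0.163617 = 0.140617.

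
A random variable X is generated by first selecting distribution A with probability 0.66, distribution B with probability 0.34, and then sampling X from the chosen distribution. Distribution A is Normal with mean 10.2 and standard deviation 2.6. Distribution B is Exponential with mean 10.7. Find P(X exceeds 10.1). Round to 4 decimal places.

Conditional on each component, P(X > 10.1): A: 0.51534; B: 0.389098.
By total probability, P(X > 10.1) = 0.66·0.51534 + 0.34·0.389098 = 0.472418.

0.4724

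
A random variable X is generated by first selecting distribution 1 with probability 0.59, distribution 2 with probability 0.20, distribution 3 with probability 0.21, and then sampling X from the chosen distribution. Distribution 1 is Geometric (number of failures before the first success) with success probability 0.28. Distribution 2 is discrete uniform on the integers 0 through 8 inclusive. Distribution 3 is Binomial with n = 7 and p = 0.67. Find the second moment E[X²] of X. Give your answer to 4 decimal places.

18.7971

For each component E[X²] = Var + (mean)², giving 1: 15.7959; 2: 22.6667; 3: 23.5438.
Overall E[X²] = 0.59·15.7959 + 0.2·22.6667 + 0.21·23.5438 = 18.7971.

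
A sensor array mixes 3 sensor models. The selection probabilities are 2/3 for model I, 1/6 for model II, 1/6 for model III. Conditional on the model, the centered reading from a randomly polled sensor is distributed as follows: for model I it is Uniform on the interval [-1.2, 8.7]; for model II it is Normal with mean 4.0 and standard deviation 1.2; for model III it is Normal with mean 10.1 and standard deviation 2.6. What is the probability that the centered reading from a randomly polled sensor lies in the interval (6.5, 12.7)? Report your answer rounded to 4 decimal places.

Conditional on each model, P(6.5 < X < 12.7): I: 0.222222; II: 0.0186104; III: 0.75826.
By total probability, P(6.5 < X < 12.7) = 0.666667·0.222222 + 0.166667·0.0186104 + 0.166667·0.75826 = 0.277627.

0.2776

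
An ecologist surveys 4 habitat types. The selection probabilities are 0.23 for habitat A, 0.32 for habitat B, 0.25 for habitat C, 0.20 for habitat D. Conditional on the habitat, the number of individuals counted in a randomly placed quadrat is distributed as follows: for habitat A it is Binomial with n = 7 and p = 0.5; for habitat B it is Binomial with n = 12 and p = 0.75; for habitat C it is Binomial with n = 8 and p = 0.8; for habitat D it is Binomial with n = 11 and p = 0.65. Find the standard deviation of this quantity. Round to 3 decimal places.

Per component, A: μ=3.5, E[X²]=14; B: μ=9, E[X²]=83.25; C: μ=6.4, E[X²]=42.24; D: μ=7.15, E[X²]=53.625.
E[X] = 0.23·3.5 + 0.32·9 + 0.25·6.4 + 0.2·7.15 = 6.715.
E[X²] = 0.23·14 + 0.32·83.25 + 0.25·42.24 + 0.2·53.625 = 51.145.
Var(X) = E[X²] − (E[X])² = 51.145 − 45.0912 = 6.05378.
SD(X) = √6.05378 = 2.46044.

2.460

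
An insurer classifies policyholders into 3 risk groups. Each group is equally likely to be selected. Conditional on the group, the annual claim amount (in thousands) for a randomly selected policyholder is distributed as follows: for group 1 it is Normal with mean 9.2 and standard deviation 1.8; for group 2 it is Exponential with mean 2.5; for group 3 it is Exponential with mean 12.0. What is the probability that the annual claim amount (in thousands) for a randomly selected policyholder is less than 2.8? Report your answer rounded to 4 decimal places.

0.2940

Conditional on each group, P(X < 2.8): 1: 0.000188591; 2: 0.67372; 3: 0.20811.
By total probability, P(X < 2.8) = 0.333333·0.000188591 + 0.333333·0.67372 + 0.333333·0.20811 = 0.294006.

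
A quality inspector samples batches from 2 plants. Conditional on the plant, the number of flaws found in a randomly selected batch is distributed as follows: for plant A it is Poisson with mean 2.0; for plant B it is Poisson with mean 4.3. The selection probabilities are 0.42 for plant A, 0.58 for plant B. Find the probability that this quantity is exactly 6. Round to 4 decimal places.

Conditional on each plant, P(X = 6): A: 0.0120298; B: 0.119127.
By total probability, P(X = 6) = 0.42·0.0120298 + 0.58·0.119127 = 0.0741465.

0.0741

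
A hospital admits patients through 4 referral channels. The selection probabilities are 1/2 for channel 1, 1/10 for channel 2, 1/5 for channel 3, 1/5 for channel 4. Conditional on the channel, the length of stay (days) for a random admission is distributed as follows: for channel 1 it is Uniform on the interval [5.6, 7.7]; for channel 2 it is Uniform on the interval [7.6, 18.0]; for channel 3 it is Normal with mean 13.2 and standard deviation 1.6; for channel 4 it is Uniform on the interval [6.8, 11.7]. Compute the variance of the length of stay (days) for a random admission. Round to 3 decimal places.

Per component, 1: μ=6.65, E[X²]=44.59; 2: μ=12.8, E[X²]=172.853; 3: μ=13.2, E[X²]=176.8; 4: μ=9.25, E[X²]=87.5633.
E[X] = 0.5·6.65 + 0.1·12.8 + 0.2·13.2 + 0.2·9.25 = 9.095.
E[X²] = 0.5·44.59 + 0.1·172.853 + 0.2·176.8 + 0.2·87.5633 = 92.453.
Var(X) = E[X²] − (E[X])² = 92.453 − 82.719 = 9.73397.

9.734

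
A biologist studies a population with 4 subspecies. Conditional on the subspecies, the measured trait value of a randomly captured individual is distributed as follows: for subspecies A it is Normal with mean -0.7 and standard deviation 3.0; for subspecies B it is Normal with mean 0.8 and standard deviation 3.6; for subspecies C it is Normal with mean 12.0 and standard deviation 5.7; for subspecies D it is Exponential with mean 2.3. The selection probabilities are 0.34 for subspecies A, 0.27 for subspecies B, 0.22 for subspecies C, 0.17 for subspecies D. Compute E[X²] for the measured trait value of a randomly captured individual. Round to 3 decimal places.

47.525

For each component E[X²] = Var + (mean)², giving A: 9.49; B: 13.6; C: 176.49; D: 10.58.
Overall E[X²] = 0.34·9.49 + 0.27·13.6 + 0.22·176.49 + 0.17·10.58 = 47.525.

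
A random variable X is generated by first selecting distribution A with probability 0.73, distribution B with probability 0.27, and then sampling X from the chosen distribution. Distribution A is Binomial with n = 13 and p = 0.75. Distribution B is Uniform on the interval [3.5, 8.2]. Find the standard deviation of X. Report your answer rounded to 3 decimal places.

Per component, A: μ=9.75, E[X²]=97.5; B: μ=5.85, E[X²]=36.0633.
E[X] = 0.73·9.75 + 0.27·5.85 = 8.697.
E[X²] = 0.73·97.5 + 0.27·36.0633 = 80.9121.
Var(X) = E[X²] − (E[X])² = 80.9121 − 75.6378 = 5.27429.
SD(X) = √5.27429 = 2.29658.

2.297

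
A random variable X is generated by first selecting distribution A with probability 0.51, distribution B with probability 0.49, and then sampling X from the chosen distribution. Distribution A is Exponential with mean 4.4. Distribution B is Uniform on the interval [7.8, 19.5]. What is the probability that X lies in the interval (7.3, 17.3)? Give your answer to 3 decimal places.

Conditional on each component, P(7.3 < X < 17.3): A: 0.170704; B: 0.811966.
By total probability, P(7.3 < X < 17.3) = 0.51·0.170704 + 0.49·0.811966 = 0.484922.

0.485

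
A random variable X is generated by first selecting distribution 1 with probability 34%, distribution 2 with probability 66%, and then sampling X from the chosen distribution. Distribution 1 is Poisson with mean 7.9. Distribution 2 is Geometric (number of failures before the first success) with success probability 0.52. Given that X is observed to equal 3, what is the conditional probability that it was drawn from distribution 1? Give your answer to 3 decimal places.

Likelihoods P(X=3 | ·): 1: 0.0304652; 2: 0.0575078.
Posterior ∝ prior × likelihood. Numerator for 1: 0.34·0.0304652 = 0.0103582.
Normalizing constant: 0.34·0.0304652 + 0.66·0.0575078 = 0.0483133.
P(1 | observation) = 0.0103582 / 0.0483133 = 0.214395.

0.214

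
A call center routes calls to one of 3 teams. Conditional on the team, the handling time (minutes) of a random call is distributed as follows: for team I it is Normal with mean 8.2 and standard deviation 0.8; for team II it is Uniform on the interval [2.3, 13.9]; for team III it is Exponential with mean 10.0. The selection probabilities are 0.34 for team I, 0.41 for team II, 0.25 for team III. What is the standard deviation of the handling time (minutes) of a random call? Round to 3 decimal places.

Per component, I: μ=8.2, E[X²]=67.88; II: μ=8.1, E[X²]=76.8233; III: μ=10, E[X²]=200.
E[X] = 0.34·8.2 + 0.41·8.1 + 0.25·10 = 8.609.
E[X²] = 0.34·67.88 + 0.41·76.8233 + 0.25·200 = 104.577.
Var(X) = E[X²] − (E[X])² = 104.577 − 74.1149 = 30.4619.
SD(X) = √30.4619 = 5.51923.

5.519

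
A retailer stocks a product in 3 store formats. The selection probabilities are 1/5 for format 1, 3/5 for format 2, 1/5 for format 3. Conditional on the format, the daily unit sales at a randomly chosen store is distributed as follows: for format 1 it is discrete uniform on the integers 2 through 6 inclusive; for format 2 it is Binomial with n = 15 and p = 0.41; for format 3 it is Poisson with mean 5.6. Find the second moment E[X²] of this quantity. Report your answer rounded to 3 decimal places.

35.863

For each component E[X²] = Var + (mean)², giving 1: 18; 2: 41.451; 3: 36.96.
Overall E[X²] = 0.2·18 + 0.6·41.451 + 0.2·36.96 = 35.8626.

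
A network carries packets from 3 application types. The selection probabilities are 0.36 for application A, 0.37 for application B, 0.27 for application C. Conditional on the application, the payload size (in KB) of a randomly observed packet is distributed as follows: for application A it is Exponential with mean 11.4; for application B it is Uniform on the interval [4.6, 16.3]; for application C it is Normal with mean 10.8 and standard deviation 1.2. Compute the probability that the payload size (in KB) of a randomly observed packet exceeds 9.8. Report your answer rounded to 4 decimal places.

Conditional on each application, P(X > 9.8): A: 0.423311; B: 0.555556; C: 0.797672.
By total probability, P(X > 9.8) = 0.36·0.423311 + 0.37·0.555556 + 0.27·0.797672 = 0.573319.

0.5733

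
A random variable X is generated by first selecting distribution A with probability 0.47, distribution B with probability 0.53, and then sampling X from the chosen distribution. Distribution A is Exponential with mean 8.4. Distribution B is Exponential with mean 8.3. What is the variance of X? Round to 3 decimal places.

69.677

Per component, A: μ=8.4, E[X²]=141.12; B: μ=8.3, E[X²]=137.78.
E[X] = 0.47·8.4 + 0.53·8.3 = 8.347.
E[X²] = 0.47·141.12 + 0.53·137.78 = 139.35.
Var(X) = E[X²] − (E[X])² = 139.35 − 69.6724 = 69.6774.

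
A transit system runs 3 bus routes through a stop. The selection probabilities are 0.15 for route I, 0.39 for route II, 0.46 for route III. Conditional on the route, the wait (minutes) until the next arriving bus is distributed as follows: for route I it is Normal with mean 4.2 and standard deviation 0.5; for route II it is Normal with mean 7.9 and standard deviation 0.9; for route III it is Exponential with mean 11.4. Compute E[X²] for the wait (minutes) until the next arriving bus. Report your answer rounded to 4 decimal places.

146.9025

For each component E[X²] = Var + (mean)², giving I: 17.89; II: 63.22; III: 259.92.
Overall E[X²] = 0.15·17.89 + 0.39·63.22 + 0.46·259.92 = 146.903.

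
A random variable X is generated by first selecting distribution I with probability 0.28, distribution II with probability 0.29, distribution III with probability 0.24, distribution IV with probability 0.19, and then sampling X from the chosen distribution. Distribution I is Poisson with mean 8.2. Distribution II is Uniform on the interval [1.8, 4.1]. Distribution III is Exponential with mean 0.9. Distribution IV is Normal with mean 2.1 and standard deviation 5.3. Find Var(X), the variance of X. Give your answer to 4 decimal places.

Per component, I: μ=8.2, E[X²]=75.44; II: μ=2.95, E[X²]=9.14333; III: μ=0.9, E[X²]=1.62; IV: μ=2.1, E[X²]=32.5.
E[X] = 0.28·8.2 + 0.29·2.95 + 0.24·0.9 + 0.19·2.1 = 3.7665.
E[X²] = 0.28·75.44 + 0.29·9.14333 + 0.24·1.62 + 0.19·32.5 = 30.3386.
Var(X) = E[X²] − (E[X])² = 30.3386 − 14.1865 = 16.152.

16.1520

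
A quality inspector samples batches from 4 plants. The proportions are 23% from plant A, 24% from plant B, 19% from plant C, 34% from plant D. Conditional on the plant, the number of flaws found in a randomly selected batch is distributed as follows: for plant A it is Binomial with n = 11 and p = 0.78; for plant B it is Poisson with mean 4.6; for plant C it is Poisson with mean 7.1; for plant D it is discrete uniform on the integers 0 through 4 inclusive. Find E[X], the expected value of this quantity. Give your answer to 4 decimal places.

5.1064

Component means — A: 8.58; B: 4.6; C: 7.1; D: 2.
E[X] = 0.23·8.58 + 0.24·4.6 + 0.19·7.1 + 0.34·2 = 5.1064.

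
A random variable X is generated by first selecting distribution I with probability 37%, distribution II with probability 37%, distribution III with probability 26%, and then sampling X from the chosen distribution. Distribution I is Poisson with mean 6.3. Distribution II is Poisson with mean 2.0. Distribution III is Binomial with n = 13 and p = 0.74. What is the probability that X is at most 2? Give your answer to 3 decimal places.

Conditional on each component, P(X ≤ 2): I: 0.0498465; II: 0.676676; III: 1.66199e-05.
By total probability, P(X ≤ 2) = 0.37·0.0498465 + 0.37·0.676676 + 0.26·1.66199e-05 = 0.268818.

0.269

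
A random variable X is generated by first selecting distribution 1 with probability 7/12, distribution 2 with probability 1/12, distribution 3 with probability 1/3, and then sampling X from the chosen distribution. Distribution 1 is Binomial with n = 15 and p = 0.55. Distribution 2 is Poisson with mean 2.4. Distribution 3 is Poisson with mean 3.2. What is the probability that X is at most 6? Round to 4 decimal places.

0.5069

Conditional on each component, P(X ≤ 6): 1: 0.18176; 2: 0.988406; 3: 0.955381.
By total probability, P(X ≤ 6) = 0.583333·0.18176 + 0.0833333·0.988406 + 0.333333·0.955381 = 0.506854.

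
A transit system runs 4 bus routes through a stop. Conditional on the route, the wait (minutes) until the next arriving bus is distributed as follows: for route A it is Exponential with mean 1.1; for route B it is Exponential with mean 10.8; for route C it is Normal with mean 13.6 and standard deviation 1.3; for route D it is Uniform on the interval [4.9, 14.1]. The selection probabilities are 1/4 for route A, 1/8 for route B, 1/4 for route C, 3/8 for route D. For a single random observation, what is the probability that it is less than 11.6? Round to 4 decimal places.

0.6209

Conditional on each route, P(X < 11.6): A: 0.999974; B: 0.658386; C: 0.0619679; D: 0.728261.
By total probability, P(X < 11.6) = 0.25·0.999974 + 0.125·0.658386 + 0.25·0.0619679 + 0.375·0.728261 = 0.620881.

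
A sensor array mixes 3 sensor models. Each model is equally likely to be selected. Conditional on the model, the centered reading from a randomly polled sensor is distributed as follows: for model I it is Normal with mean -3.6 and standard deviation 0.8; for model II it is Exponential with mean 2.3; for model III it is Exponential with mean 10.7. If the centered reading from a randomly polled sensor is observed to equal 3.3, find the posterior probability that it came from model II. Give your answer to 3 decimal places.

Likelihoods f(3.3 | ·): I: 3.50027e-17; II: 0.103551; III: 0.0686554.
Posterior ∝ prior × likelihood. Numerator for II: 0.333333·0.103551 = 0.034517.
Normalizing constant: 0.333333·3.50027e-17 + 0.333333·0.103551 + 0.333333·0.0686554 = 0.0574021.
P(II | observation) = 0.034517 / 0.0574021 = 0.601319.

0.601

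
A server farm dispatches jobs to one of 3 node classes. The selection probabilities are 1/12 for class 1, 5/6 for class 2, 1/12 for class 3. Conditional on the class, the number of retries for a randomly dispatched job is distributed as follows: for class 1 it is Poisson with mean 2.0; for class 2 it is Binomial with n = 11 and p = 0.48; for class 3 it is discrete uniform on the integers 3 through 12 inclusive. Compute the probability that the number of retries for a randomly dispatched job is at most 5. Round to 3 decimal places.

Conditional on each class, P(X ≤ 5): 1: 0.983436; 2: 0.553997; 3: 0.3.
By total probability, P(X ≤ 5) = 0.0833333·0.983436 + 0.833333·0.553997 + 0.0833333·0.3 = 0.568617.

0.569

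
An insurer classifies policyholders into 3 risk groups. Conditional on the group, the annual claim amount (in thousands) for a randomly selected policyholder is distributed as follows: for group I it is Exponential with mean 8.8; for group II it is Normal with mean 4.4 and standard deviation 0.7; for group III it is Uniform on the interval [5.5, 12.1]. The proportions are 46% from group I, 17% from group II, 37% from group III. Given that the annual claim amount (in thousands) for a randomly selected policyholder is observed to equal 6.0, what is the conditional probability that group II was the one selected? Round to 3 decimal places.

Likelihoods f(6.0 | ·): I: 0.0574655; II: 0.0418147; III: 0.151515.
Posterior ∝ prior × likelihood. Numerator for II: 0.17·0.0418147 = 0.00710849.
Normalizing constant: 0.46·0.0574655 + 0.17·0.0418147 + 0.37·0.151515 = 0.0896032.
P(II | observation) = 0.00710849 / 0.0896032 = 0.079333.

0.079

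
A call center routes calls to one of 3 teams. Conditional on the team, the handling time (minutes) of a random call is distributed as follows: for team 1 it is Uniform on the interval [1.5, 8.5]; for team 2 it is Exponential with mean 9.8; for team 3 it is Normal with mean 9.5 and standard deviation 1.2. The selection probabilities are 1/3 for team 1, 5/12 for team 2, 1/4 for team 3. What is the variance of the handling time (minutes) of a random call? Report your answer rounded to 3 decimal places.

46.635

Per component, 1: μ=5, E[X²]=29.0833; 2: μ=9.8, E[X²]=192.08; 3: μ=9.5, E[X²]=91.69.
E[X] = 0.333333·5 + 0.416667·9.8 + 0.25·9.5 = 8.125.
E[X²] = 0.333333·29.0833 + 0.416667·192.08 + 0.25·91.69 = 112.65.
Var(X) = E[X²] − (E[X])² = 112.65 − 66.0156 = 46.6347.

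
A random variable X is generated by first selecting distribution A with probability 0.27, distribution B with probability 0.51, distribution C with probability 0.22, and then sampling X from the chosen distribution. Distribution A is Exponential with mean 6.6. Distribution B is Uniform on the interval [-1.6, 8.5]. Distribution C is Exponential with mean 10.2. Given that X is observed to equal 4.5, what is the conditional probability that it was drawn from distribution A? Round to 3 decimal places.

0.243

Likelihoods f(4.5 | ·): A: 0.0766207; B: 0.0990099; C: 0.0630666.
Posterior ∝ prior × likelihood. Numerator for A: 0.27·0.0766207 = 0.0206876.
Normalizing constant: 0.27·0.0766207 + 0.51·0.0990099 + 0.22·0.0630666 = 0.0850573.
P(A | observation) = 0.0206876 / 0.0850573 = 0.24322.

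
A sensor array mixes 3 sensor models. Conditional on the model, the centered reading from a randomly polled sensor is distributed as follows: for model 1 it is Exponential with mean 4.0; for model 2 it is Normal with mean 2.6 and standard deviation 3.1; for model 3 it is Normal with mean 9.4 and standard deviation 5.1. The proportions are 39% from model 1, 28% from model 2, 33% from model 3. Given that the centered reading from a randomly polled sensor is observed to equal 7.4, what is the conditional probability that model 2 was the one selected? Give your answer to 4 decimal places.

Likelihoods f(7.4 | ·): 1: 0.0393093; 2: 0.0388094; 3: 0.0724345.
Posterior ∝ prior × likelihood. Numerator for 2: 0.28·0.0388094 = 0.0108666.
Normalizing constant: 0.39·0.0393093 + 0.28·0.0388094 + 0.33·0.0724345 = 0.0501006.
P(2 | observation) = 0.0108666 / 0.0501006 = 0.216896.

0.2169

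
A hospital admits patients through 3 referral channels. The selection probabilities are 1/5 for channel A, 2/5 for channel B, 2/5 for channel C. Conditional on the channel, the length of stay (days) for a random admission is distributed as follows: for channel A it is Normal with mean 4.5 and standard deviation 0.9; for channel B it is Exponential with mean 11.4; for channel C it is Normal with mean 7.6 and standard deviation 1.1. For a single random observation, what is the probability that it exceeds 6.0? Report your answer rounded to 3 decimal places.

0.617

Conditional on each channel, P(X > 6.0): A: 0.0477904; B: 0.590778; C: 0.927102.
By total probability, P(X > 6.0) = 0.2·0.0477904 + 0.4·0.590778 + 0.4·0.927102 = 0.61671.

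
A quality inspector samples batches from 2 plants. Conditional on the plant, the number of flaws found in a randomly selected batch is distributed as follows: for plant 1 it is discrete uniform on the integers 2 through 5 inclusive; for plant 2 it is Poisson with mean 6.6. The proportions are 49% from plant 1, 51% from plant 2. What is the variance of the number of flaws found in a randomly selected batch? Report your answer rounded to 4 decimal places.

6.3800

Per component, 1: μ=3.5, E[X²]=13.5; 2: μ=6.6, E[X²]=50.16.
E[X] = 0.49·3.5 + 0.51·6.6 = 5.081.
E[X²] = 0.49·13.5 + 0.51·50.16 = 32.1966.
Var(X) = E[X²] − (E[X])² = 32.1966 − 25.8166 = 6.38004.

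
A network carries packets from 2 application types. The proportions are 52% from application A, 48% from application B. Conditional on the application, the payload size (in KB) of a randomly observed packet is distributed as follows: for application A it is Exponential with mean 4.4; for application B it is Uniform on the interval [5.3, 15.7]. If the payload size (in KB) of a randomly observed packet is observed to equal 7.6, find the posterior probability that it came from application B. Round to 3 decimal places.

0.687

Likelihoods f(7.6 | ·): A: 0.0404019; B: 0.0961538.
Posterior ∝ prior × likelihood. Numerator for B: 0.48·0.0961538 = 0.0461538.
Normalizing constant: 0.52·0.0404019 + 0.48·0.0961538 = 0.0671629.
P(B | observation) = 0.0461538 / 0.0671629 = 0.687193.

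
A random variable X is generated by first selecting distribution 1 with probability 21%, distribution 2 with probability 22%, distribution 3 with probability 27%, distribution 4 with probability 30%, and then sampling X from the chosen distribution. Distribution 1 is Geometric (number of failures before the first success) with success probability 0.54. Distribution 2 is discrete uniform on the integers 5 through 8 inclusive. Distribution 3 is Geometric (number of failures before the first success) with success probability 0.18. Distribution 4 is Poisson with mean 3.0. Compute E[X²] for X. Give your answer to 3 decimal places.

For each component E[X²] = Var + (mean)², giving 1: 2.30316; 2: 43.5; 3: 46.0617; 4: 12.
Overall E[X²] = 0.21·2.30316 + 0.22·43.5 + 0.27·46.0617 + 0.3·12 = 26.0903.

26.090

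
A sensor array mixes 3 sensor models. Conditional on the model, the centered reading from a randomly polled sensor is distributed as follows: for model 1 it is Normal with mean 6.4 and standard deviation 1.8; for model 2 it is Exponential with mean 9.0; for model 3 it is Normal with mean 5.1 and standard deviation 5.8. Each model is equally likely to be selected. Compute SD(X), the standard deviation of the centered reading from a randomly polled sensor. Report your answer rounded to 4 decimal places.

6.4747

Per component, 1: μ=6.4, E[X²]=44.2; 2: μ=9, E[X²]=162; 3: μ=5.1, E[X²]=59.65.
E[X] = 0.333333·6.4 + 0.333333·9 + 0.333333·5.1 = 6.83333.
E[X²] = 0.333333·44.2 + 0.333333·162 + 0.333333·59.65 = 88.6167.
Var(X) = E[X²] − (E[X])² = 88.6167 − 46.6944 = 41.9222.
SD(X) = √41.9222 = 6.47474.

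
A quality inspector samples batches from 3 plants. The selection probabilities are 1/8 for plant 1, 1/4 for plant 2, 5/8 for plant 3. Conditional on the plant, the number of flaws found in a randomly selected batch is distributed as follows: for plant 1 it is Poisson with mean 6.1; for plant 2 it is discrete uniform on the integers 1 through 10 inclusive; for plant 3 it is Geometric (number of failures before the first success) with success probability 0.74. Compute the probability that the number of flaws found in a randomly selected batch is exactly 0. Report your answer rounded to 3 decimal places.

0.463

Conditional on each plant, P(X = 0): 1: 0.00224287; 2: 0; 3: 0.74.
By total probability, P(X = 0) = 0.125·0.00224287 + 0.25·0 + 0.625·0.74 = 0.46278.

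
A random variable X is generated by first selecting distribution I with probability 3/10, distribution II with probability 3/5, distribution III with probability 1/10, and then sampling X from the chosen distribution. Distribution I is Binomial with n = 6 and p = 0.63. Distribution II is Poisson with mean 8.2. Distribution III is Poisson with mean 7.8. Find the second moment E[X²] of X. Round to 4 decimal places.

56.8341

For each component E[X²] = Var + (mean)², giving I: 15.687; II: 75.44; III: 68.64.
Overall E[X²] = 0.3·15.687 + 0.6·75.44 + 0.1·68.64 = 56.8341.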